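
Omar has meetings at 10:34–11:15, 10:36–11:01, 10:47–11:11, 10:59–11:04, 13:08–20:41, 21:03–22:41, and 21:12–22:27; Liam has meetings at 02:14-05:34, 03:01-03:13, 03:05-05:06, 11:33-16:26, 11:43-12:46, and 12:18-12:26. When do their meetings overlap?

A, merged: 10:34–11:15, 13:08–20:41, 21:03–22:41.
B, merged: 02:14–05:34, 11:33–16:26.
10:34–11:15 meets no B interval.
13:08–20:41 ∩ B → 13:08–16:26.
21:03–22:41 meets no B interval.

13:08–16:26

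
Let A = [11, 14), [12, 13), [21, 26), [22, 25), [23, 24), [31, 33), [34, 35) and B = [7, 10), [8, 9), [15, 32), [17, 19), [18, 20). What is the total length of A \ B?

Merge the first list: [11, 14), [21, 26), [31, 33), [34, 35).
Merge the second list: [7, 10), [15, 32).
A \ B = [11, 14), [32, 33), [34, 35).
Total: 3 + 1 + 1 = 5.

5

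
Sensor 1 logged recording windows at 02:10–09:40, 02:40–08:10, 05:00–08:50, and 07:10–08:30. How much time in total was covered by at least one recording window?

Merged: 02:10–09:40.
Length: 7 h 30 min.

7 h 30 min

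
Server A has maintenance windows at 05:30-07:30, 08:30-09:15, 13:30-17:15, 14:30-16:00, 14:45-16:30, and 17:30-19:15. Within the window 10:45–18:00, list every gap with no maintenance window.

10:45–13:30, 17:15–17:30

Covered (merged): 05:30–07:30, 08:30–09:15, 13:30–17:15, 17:30–19:15.
Gaps within 10:45–18:00: 10:45–13:30, 17:15–17:30.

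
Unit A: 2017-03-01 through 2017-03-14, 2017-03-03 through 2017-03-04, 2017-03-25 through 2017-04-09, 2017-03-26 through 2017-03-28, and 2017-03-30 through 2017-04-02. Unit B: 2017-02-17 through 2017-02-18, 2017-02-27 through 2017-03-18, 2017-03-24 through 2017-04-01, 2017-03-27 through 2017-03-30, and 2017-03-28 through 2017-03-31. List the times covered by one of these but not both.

2017-02-17 through 2017-02-18, 2017-02-27 through 2017-02-28, 2017-03-15 through 2017-03-18, 2017-03-24 through 2017-03-24, 2017-04-02 through 2017-04-09

First set merges to 2017-03-01 through 2017-03-14, 2017-03-25 through 2017-04-09.
Second set merges to 2017-02-17 through 2017-02-18, 2017-02-27 through 2017-03-18, 2017-03-24 through 2017-04-01.
A \ B = 2017-04-02 through 2017-04-09.
B \ A = 2017-02-17 through 2017-02-18, 2017-02-27 through 2017-02-28, 2017-03-15 through 2017-03-18, 2017-03-24 through 2017-03-24.
Union of the two gives the symmetric difference.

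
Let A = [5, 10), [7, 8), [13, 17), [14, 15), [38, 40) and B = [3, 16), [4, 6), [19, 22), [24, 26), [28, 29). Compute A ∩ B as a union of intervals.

[5, 10) ∪ [13, 16)

First set merges to [5, 10), [13, 17), [38, 40).
Second set merges to [3, 16), [19, 22), [24, 26), [28, 29).
[5, 10) ∩ B → [5, 10).
[13, 17) ∩ B → [13, 16).
[38, 40) meets no B interval.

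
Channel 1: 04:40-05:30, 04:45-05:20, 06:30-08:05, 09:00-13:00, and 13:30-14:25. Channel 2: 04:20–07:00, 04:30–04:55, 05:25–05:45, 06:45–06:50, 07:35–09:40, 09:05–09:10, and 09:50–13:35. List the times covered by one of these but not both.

04:20–04:40, 05:30–06:30, 07:00–07:35, 08:05–09:00, 09:40–09:50, 13:00–13:30, 13:35–14:25

Merge the first list: 04:40–05:30, 06:30–08:05, 09:00–13:00, 13:30–14:25.
Merge the second list: 04:20–07:00, 07:35–09:40, 09:50–13:35.
A but not B: 07:00–07:35, 09:40–09:50, 13:35–14:25.
B but not A: 04:20–04:40, 05:30–06:30, 08:05–09:00, 13:00–13:30.
Combining gives A △ B.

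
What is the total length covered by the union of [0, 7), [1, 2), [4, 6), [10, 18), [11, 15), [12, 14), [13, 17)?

15

Merged: [0, 7), [10, 18).
Lengths: 7 + 8 = 15.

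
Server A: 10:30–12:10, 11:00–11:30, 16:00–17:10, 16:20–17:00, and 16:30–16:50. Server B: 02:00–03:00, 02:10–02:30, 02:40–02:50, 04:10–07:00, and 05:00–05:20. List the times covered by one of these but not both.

02:00–03:00, 04:10–07:00, 10:30–12:10, 16:00–17:10

A, merged: 10:30–12:10, 16:00–17:10.
B, merged: 02:00–03:00, 04:10–07:00.
Only in the first: 10:30–12:10, 16:00–17:10.
Only in the second: 02:00–03:00, 04:10–07:00.
Together these are the periods covered by exactly one.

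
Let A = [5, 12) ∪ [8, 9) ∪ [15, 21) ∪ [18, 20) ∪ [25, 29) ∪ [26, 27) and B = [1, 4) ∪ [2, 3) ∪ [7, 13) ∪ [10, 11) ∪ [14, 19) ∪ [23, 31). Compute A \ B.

A, merged: [5, 12), [15, 21), [25, 29).
B, merged: [1, 4), [7, 13), [14, 19), [23, 31).
[5, 12) with B removed leaves [5, 7).
[15, 21) with B removed leaves [19, 21).
[25, 29) lies entirely inside B → drops out.

[5, 7) ∪ [19, 21)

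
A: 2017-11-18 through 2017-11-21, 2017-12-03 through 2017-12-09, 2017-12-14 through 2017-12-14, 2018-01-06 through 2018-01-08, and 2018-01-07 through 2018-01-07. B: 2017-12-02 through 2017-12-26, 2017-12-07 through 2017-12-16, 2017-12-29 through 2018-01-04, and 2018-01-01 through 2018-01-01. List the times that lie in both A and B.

2017-12-03 through 2017-12-09, 2017-12-14 through 2017-12-14

First set merges to 2017-11-18 through 2017-11-21, 2017-12-03 through 2017-12-09, 2017-12-14 through 2017-12-14, 2018-01-06 through 2018-01-08.
Second set merges to 2017-12-02 through 2017-12-26, 2017-12-29 through 2018-01-04.
2017-11-18 through 2017-11-21: no overlap with the second set.
2017-12-03 through 2017-12-09 meets the second set on 2017-12-03 through 2017-12-09.
2017-12-14 through 2017-12-14 meets the second set on 2017-12-14 through 2017-12-14.
2018-01-06 through 2018-01-08: no overlap with the second set.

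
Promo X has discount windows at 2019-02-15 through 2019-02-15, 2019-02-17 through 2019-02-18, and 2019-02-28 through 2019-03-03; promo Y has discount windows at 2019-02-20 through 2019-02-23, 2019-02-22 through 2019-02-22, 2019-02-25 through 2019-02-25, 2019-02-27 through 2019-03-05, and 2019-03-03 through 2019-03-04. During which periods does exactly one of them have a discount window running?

2019-02-15 through 2019-02-15, 2019-02-17 through 2019-02-18, 2019-02-20 through 2019-02-23, 2019-02-25 through 2019-02-25, 2019-02-27 through 2019-02-27, 2019-03-04 through 2019-03-05

Merge the second list: 2019-02-20 through 2019-02-23, 2019-02-25 through 2019-02-25, 2019-02-27 through 2019-03-05.
Only in the first: 2019-02-15 through 2019-02-15, 2019-02-17 through 2019-02-18.
Only in the second: 2019-02-20 through 2019-02-23, 2019-02-25 through 2019-02-25, 2019-02-27 through 2019-02-27, 2019-03-04 through 2019-03-05.
Together these are the periods covered by exactly one.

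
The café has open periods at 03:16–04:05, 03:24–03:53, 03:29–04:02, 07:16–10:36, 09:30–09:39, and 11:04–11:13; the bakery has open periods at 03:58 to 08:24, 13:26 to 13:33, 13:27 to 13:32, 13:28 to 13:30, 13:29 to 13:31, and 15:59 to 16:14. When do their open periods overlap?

03:58–04:05, 07:16–08:24

A, merged: 03:16–04:05, 07:16–10:36, 11:04–11:13.
B, merged: 03:58–08:24, 13:26–13:33, 15:59–16:14.
03:16–04:05 meets the second set on 03:58–04:05.
07:16–10:36 meets the second set on 07:16–08:24.
11:04–11:13: no overlap with the second set.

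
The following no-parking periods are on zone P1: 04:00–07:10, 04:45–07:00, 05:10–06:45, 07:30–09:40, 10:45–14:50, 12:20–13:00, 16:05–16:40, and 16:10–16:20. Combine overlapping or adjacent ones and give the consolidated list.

04:00–07:10, 07:30–09:40, 10:45–14:50, 16:05–16:40

04:45–07:00 overlaps/touches 04:00–07:10 → extend to 04:00–07:10.
05:10–06:45 overlaps/touches 04:00–07:10 → extend to 04:00–07:10.
07:30–09:40 is disjoint → start new block.
10:45–14:50 is disjoint → start new block.
12:20–13:00 overlaps/touches 10:45–14:50 → extend to 10:45–14:50.
16:05–16:40 is disjoint → start new block.
16:10–16:20 overlaps/touches 16:05–16:40 → extend to 16:05–16:40.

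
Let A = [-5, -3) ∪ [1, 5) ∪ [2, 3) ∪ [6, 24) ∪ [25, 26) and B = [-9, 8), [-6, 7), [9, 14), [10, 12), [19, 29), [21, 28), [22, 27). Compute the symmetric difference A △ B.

A, merged: [-5, -3), [1, 5), [6, 24), [25, 26).
B, merged: [-9, 8), [9, 14), [19, 29).
A but not B: [8, 9), [14, 19).
B but not A: [-9, -5), [-3, 1), [5, 6), [24, 25), [26, 29).
Combining gives A △ B.

[-9, -5) ∪ [-3, 1) ∪ [5, 6) ∪ [8, 9) ∪ [14, 19) ∪ [24, 25) ∪ [26, 29)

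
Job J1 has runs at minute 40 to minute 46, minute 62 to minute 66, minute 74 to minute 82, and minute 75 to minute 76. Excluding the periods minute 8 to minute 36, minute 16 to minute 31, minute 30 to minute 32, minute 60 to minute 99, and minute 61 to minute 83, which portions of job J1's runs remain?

minute 40 to minute 46

First set merges to minute 40 to minute 46, minute 62 to minute 66, minute 74 to minute 82.
Second set merges to minute 8 to minute 36, minute 60 to minute 99.
minute 40 to minute 46: nothing removed.
minute 62 to minute 66: entirely removed.
minute 74 to minute 82: entirely removed.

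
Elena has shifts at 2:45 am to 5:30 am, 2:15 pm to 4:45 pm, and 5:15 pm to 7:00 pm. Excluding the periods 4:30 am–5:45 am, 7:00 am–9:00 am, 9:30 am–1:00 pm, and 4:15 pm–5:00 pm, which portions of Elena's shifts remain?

2:45 am–4:30 am, 2:15 pm–4:15 pm, 5:15 pm–7:00 pm

2:45 am–5:30 am \ B = 2:45 am–4:30 am.
2:15 pm–4:45 pm \ B = 2:15 pm–4:15 pm.
5:15 pm–7:00 pm: nothing removed.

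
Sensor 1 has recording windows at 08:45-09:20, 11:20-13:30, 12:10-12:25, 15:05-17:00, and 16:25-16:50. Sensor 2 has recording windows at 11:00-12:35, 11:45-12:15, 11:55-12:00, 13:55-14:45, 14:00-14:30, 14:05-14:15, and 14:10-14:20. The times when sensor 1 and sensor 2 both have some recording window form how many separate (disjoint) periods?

1

First set merges to 08:45-09:20, 11:20-13:30, 15:05-17:00.
Second set merges to 11:00-12:35, 13:55-14:45.
A ∩ B = 11:20-12:35.
That is 1 disjoint piece.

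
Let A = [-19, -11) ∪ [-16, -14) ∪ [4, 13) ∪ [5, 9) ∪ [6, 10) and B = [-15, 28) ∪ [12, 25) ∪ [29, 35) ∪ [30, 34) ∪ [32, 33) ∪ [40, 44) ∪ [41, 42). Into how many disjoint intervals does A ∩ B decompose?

2

A, merged: [-19, -11), [4, 13).
B, merged: [-15, 28), [29, 35), [40, 44).
A ∩ B = [-15, -11), [4, 13).
That is 2 disjoint pieces.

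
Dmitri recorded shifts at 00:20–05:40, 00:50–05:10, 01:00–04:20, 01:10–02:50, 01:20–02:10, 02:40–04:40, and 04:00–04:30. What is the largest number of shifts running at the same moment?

5

Walk the sorted start/end points keeping a running depth.
The depth first hits 5 at 01:20.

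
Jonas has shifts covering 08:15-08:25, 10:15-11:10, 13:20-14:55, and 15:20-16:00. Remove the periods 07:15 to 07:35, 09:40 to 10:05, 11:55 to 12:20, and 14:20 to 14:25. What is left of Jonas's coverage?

08:15–08:25: no B overlap → unchanged.
10:15–11:10: no B overlap → unchanged.
13:20–14:55 minus B → 13:20–14:20, 14:25–14:55.
15:20–16:00: no B overlap → unchanged.

08:15–08:25, 10:15–11:10, 13:20–14:20, 14:25–14:55, 15:20–16:00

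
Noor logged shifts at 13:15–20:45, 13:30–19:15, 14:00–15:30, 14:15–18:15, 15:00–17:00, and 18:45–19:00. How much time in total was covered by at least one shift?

Merged: 13:15–20:45.
Length: 7 h 30 min.

7 h 30 min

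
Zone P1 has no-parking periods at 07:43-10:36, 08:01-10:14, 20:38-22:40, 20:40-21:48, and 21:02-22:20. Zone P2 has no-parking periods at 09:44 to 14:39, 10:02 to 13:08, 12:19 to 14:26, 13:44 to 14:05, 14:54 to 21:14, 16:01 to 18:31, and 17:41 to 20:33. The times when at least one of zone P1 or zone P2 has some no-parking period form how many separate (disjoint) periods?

First set merges to 07:43-10:36, 20:38-22:40.
Second set merges to 09:44-14:39, 14:54-21:14.
A ∪ B = 07:43-14:39, 14:54-22:40.
That is 2 disjoint pieces.

2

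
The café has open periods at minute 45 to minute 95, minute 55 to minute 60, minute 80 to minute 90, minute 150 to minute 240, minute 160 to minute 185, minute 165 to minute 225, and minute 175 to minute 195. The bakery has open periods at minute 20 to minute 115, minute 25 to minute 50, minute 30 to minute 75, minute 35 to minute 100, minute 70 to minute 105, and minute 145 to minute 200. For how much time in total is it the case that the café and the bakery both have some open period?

Merge the first list: minute 45 to minute 95, minute 150 to minute 240.
Merge the second list: minute 20 to minute 115, minute 145 to minute 200.
A ∩ B = minute 45 to minute 95, minute 150 to minute 200.
Total: 50 minutes + 50 minutes = 100 minutes.

100 minutes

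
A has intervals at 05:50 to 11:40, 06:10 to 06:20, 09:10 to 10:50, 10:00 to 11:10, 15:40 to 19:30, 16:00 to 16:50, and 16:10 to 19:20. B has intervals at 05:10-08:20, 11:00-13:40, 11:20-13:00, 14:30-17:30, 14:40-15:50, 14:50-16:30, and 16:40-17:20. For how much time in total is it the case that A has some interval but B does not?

4 h 40 min

First set merges to 05:50–11:40, 15:40–19:30.
Second set merges to 05:10–08:20, 11:00–13:40, 14:30–17:30.
A \ B = 08:20–11:00, 17:30–19:30.
Total: 2 h 40 min + 2 h = 4 h 40 min.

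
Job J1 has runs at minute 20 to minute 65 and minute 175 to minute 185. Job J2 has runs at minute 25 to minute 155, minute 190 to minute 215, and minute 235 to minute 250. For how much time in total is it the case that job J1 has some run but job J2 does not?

15 minutes

A \ B = minute 20 to minute 25, minute 175 to minute 185.
Total: 5 minutes + 10 minutes = 15 minutes.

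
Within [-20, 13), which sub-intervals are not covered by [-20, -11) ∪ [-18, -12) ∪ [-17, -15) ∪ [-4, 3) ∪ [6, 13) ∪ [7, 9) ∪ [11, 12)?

Covered (merged): [-20, -11), [-4, 3), [6, 13).
Complement within [-20, 13): [-11, -4), [3, 6).

[-11, -4) ∪ [3, 6)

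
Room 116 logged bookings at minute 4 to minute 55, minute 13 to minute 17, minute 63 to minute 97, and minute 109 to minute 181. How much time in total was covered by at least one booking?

157 minutes

Merged: minute 4 to minute 55, minute 63 to minute 97, minute 109 to minute 181.
Lengths: 51 minutes + 34 minutes + 72 minutes = 157 minutes.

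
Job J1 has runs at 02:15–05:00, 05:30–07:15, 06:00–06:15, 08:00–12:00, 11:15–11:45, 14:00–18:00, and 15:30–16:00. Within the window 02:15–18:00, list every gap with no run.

05:00-05:30, 07:15-08:00, 12:00-14:00

After merging, the occupied span is 02:15-05:00, 05:30-07:15, 08:00-12:00, 14:00-18:00.
Uncovered inside 02:15-18:00: 05:00-05:30, 07:15-08:00, 12:00-14:00.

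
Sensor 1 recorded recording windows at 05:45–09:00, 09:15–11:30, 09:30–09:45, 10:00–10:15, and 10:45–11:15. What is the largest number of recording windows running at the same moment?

2

Sweep endpoints in order; track running count of active intervals.
Peak of 2 reached at 09:30.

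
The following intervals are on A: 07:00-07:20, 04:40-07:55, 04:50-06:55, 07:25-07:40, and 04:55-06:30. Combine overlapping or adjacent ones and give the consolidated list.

04:40–07:55

Sort by start: 04:40–07:55, 04:50–06:55, 04:55–06:30, 07:00–07:20, 07:25–07:40.
04:50–06:55 overlaps/touches 04:40–07:55 → extend to 04:40–07:55.
04:55–06:30 overlaps/touches 04:40–07:55 → extend to 04:40–07:55.
07:00–07:20 overlaps/touches 04:40–07:55 → extend to 04:40–07:55.
07:25–07:40 overlaps/touches 04:40–07:55 → extend to 04:40–07:55.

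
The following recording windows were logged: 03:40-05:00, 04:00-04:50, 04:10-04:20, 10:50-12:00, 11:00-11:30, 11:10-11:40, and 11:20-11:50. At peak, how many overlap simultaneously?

Sweep endpoints in order; track running count of active intervals.
Peak of 4 reached at 11:20.

4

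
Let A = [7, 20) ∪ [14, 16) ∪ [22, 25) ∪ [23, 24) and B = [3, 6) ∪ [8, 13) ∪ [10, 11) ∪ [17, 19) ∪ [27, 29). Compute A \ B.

A, merged: [7, 20), [22, 25).
B, merged: [3, 6), [8, 13), [17, 19), [27, 29).
[7, 20) minus B → [7, 8), [13, 17), [19, 20).
[22, 25): no B overlap → unchanged.

[7, 8) ∪ [13, 17) ∪ [19, 20) ∪ [22, 25)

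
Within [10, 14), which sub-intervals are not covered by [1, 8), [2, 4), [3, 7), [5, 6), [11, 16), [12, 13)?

[10, 11)

After merging, the occupied span is [1, 8), [11, 16).
Uncovered inside [10, 14): [10, 11).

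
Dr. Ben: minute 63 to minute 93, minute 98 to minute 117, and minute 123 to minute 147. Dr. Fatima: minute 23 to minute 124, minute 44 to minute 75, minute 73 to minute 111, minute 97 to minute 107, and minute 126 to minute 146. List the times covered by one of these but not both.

minute 23 to minute 63, minute 93 to minute 98, minute 117 to minute 123, minute 124 to minute 126, minute 146 to minute 147

B, merged: minute 23 to minute 124, minute 126 to minute 146.
Only in the first: minute 124 to minute 126, minute 146 to minute 147.
Only in the second: minute 23 to minute 63, minute 93 to minute 98, minute 117 to minute 123.
Together these are the periods covered by exactly one.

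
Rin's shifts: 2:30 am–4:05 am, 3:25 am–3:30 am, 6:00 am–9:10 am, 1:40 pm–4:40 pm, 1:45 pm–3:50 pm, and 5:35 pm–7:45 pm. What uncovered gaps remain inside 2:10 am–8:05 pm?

2:10 am–2:30 am, 4:05 am–6:00 am, 9:10 am–1:40 pm, 4:40 pm–5:35 pm, 7:45 pm–8:05 pm

Covered (merged): 2:30 am–4:05 am, 6:00 am–9:10 am, 1:40 pm–4:40 pm, 5:35 pm–7:45 pm.
Complement within 2:10 am–8:05 pm: 2:10 am–2:30 am, 4:05 am–6:00 am, 9:10 am–1:40 pm, 4:40 pm–5:35 pm, 7:45 pm–8:05 pm.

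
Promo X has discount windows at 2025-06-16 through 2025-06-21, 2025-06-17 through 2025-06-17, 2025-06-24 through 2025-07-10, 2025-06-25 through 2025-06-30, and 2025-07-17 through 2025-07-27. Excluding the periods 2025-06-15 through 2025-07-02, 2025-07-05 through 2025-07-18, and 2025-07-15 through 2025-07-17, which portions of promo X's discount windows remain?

2025-07-03 through 2025-07-04, 2025-07-19 through 2025-07-27

Merge the first list: 2025-06-16 through 2025-06-21, 2025-06-24 through 2025-07-10, 2025-07-17 through 2025-07-27.
Merge the second list: 2025-06-15 through 2025-07-02, 2025-07-05 through 2025-07-18.
2025-06-16 through 2025-06-21: entirely removed.
2025-06-24 through 2025-07-10 \ B = 2025-07-03 through 2025-07-04.
2025-07-17 through 2025-07-27 \ B = 2025-07-19 through 2025-07-27.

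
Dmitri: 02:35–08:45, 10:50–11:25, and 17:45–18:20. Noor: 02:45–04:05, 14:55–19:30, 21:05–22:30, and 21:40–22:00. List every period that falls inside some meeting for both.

Second set merges to 02:45–04:05, 14:55–19:30, 21:05–22:30.
02:35–08:45 overlaps B on 02:45–04:05.
10:50–11:25 falls entirely outside B.
17:45–18:20 overlaps B on 17:45–18:20.

02:45–04:05, 17:45–18:20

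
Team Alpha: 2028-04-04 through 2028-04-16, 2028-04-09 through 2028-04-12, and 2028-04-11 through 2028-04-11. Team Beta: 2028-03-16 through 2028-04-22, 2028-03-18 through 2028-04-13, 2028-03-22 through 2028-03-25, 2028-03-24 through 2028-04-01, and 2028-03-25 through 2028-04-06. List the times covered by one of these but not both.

First set merges to 2028-04-04 through 2028-04-16.
Second set merges to 2028-03-16 through 2028-04-22.
A but not B: none.
B but not A: 2028-03-16 through 2028-04-03, 2028-04-17 through 2028-04-22.
Combining gives A △ B.

2028-03-16 through 2028-04-03, 2028-04-17 through 2028-04-22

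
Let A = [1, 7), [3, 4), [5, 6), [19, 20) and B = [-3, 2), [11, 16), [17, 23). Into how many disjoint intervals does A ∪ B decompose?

3

Merge the first list: [1, 7), [19, 20).
A ∪ B = [-3, 7), [11, 16), [17, 23).
That is 3 disjoint pieces.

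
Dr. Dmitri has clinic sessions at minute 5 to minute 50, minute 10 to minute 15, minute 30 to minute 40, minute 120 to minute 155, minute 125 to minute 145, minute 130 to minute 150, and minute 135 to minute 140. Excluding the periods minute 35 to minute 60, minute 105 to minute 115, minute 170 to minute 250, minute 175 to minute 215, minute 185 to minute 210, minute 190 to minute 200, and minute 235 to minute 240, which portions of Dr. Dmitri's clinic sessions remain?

First set merges to minute 5 to minute 50, minute 120 to minute 155.
Second set merges to minute 35 to minute 60, minute 105 to minute 115, minute 170 to minute 250.
minute 5 to minute 50 minus B → minute 5 to minute 35.
minute 120 to minute 155: no B overlap → unchanged.

minute 5 to minute 35, minute 120 to minute 155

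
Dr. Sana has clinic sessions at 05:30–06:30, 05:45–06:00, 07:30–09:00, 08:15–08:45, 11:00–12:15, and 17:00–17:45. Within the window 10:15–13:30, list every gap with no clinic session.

10:15–11:00, 12:15–13:30

The merged coverage is 05:30–06:30, 07:30–09:00, 11:00–12:15, 17:00–17:45.
Uncovered inside 10:15–13:30: 10:15–11:00, 12:15–13:30.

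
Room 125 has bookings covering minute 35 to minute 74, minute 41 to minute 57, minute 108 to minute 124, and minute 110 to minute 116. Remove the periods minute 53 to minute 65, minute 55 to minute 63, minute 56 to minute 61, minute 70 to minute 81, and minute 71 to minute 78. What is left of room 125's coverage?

A, merged: minute 35 to minute 74, minute 108 to minute 124.
B, merged: minute 53 to minute 65, minute 70 to minute 81.
minute 35 to minute 74 \ B = minute 35 to minute 53, minute 65 to minute 70.
minute 108 to minute 124: nothing removed.

minute 35 to minute 53, minute 65 to minute 70, minute 108 to minute 124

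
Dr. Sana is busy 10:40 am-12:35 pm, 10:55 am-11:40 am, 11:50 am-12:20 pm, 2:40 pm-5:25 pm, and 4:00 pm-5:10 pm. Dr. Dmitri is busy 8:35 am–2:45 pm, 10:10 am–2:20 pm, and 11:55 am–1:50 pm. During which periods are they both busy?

10:40 am-12:35 pm, 2:40 pm-2:45 pm

First set merges to 10:40 am-12:35 pm, 2:40 pm-5:25 pm.
Second set merges to 8:35 am-2:45 pm.
10:40 am-12:35 pm ∩ B → 10:40 am-12:35 pm.
2:40 pm-5:25 pm ∩ B → 2:40 pm-2:45 pm.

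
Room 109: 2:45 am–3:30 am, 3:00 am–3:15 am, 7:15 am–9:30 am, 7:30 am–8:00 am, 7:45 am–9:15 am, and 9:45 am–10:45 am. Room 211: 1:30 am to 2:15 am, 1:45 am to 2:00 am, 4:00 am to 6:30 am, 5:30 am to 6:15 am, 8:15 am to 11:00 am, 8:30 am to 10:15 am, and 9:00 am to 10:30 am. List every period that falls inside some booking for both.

First set merges to 2:45 am–3:30 am, 7:15 am–9:30 am, 9:45 am–10:45 am.
Second set merges to 1:30 am–2:15 am, 4:00 am–6:30 am, 8:15 am–11:00 am.
2:45 am–3:30 am falls entirely outside B.
7:15 am–9:30 am overlaps B on 8:15 am–9:30 am.
9:45 am–10:45 am overlaps B on 9:45 am–10:45 am.

8:15 am–9:30 am, 9:45 am–10:45 am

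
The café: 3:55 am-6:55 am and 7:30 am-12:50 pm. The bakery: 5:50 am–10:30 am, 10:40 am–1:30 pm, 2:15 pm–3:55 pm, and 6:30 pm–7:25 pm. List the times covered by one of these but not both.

3:55 am-5:50 am, 6:55 am-7:30 am, 10:30 am-10:40 am, 12:50 pm-1:30 pm, 2:15 pm-3:55 pm, 6:30 pm-7:25 pm

Only in the first: 3:55 am-5:50 am, 10:30 am-10:40 am.
Only in the second: 6:55 am-7:30 am, 12:50 pm-1:30 pm, 2:15 pm-3:55 pm, 6:30 pm-7:25 pm.
Together these are the periods covered by exactly one.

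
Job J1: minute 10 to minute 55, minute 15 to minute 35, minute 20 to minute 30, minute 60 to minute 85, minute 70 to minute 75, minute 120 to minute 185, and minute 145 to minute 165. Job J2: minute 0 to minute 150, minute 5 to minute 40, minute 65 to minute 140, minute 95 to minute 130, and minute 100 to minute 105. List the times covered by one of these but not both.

minute 0 to minute 10, minute 55 to minute 60, minute 85 to minute 120, minute 150 to minute 185

A, merged: minute 10 to minute 55, minute 60 to minute 85, minute 120 to minute 185.
B, merged: minute 0 to minute 150.
A but not B: minute 150 to minute 185.
B but not A: minute 0 to minute 10, minute 55 to minute 60, minute 85 to minute 120.
Combining gives A △ B.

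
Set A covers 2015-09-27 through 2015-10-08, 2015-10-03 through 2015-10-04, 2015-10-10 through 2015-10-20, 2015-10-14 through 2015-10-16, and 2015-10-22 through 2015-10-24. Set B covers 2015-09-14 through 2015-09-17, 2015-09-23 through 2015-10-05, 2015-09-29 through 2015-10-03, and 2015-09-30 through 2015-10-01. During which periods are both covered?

2015-09-27 through 2015-10-05

First set merges to 2015-09-27 through 2015-10-08, 2015-10-10 through 2015-10-20, 2015-10-22 through 2015-10-24.
Second set merges to 2015-09-14 through 2015-09-17, 2015-09-23 through 2015-10-05.
2015-09-27 through 2015-10-08 ∩ B → 2015-09-27 through 2015-10-05.
2015-10-10 through 2015-10-20 meets no B interval.
2015-10-22 through 2015-10-24 meets no B interval.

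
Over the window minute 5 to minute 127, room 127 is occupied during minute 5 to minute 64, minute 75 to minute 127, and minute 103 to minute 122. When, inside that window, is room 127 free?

After merging, the occupied span is minute 5 to minute 64, minute 75 to minute 127.
Uncovered inside minute 5 to minute 127: minute 64 to minute 75.

minute 64 to minute 75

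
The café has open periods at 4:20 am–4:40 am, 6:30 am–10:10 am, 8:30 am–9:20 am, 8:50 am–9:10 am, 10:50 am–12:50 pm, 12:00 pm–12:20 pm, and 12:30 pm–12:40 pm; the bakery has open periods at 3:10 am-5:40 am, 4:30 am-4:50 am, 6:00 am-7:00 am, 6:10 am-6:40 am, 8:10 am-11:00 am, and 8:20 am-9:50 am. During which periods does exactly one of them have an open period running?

Merge the first list: 4:20 am-4:40 am, 6:30 am-10:10 am, 10:50 am-12:50 pm.
Merge the second list: 3:10 am-5:40 am, 6:00 am-7:00 am, 8:10 am-11:00 am.
Only in the first: 7:00 am-8:10 am, 11:00 am-12:50 pm.
Only in the second: 3:10 am-4:20 am, 4:40 am-5:40 am, 6:00 am-6:30 am, 10:10 am-10:50 am.
Together these are the periods covered by exactly one.

3:10 am-4:20 am, 4:40 am-5:40 am, 6:00 am-6:30 am, 7:00 am-8:10 am, 10:10 am-10:50 am, 11:00 am-12:50 pm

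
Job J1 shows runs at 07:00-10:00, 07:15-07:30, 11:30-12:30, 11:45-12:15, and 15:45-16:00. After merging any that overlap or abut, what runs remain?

07:15–07:30 overlaps/touches 07:00–10:00 → extend to 07:00–10:00.
11:30–12:30 is disjoint → start new block.
11:45–12:15 overlaps/touches 11:30–12:30 → extend to 11:30–12:30.
15:45–16:00 is disjoint → start new block.

07:00–10:00, 11:30–12:30, 15:45–16:00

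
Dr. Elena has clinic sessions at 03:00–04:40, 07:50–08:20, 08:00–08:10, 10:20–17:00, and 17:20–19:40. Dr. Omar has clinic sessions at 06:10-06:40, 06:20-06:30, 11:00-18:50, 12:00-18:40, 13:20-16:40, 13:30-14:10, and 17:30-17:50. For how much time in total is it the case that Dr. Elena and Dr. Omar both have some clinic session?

A, merged: 03:00–04:40, 07:50–08:20, 10:20–17:00, 17:20–19:40.
B, merged: 06:10–06:40, 11:00–18:50.
A ∩ B = 11:00–17:00, 17:20–18:50.
Total: 6 h + 1 h 30 min = 7 h 30 min.

7 h 30 min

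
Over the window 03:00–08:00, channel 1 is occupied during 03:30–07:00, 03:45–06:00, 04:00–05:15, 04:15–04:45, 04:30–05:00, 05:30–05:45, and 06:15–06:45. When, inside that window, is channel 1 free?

The merged coverage is 03:30–07:00.
Gaps within 03:00–08:00: 03:00–03:30, 07:00–08:00.

03:00–03:30, 07:00–08:00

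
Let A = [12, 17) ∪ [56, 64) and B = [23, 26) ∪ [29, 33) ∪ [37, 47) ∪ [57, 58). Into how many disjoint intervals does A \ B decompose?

A \ B = [12, 17), [56, 57), [58, 64).
That is 3 disjoint pieces.

3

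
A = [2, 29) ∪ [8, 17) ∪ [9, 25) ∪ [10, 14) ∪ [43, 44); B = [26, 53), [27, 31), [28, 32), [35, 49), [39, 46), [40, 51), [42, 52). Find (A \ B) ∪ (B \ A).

[2, 26) ∪ [29, 43) ∪ [44, 53)

Merge the first list: [2, 29), [43, 44).
Merge the second list: [26, 53).
A but not B: [2, 26).
B but not A: [29, 43), [44, 53).
Combining gives A △ B.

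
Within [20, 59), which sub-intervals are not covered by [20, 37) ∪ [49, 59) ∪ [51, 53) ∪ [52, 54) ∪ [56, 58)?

[37, 49)

The merged coverage is [20, 37), [49, 59).
Gaps within [20, 59): [37, 49).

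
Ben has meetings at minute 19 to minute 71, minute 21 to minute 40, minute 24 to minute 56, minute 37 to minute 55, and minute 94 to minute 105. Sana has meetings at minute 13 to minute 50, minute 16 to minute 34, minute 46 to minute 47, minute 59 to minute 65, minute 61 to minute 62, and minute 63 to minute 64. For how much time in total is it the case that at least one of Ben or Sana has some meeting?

69 minutes

A, merged: minute 19 to minute 71, minute 94 to minute 105.
B, merged: minute 13 to minute 50, minute 59 to minute 65.
A ∪ B = minute 13 to minute 71, minute 94 to minute 105.
Total: 58 minutes + 11 minutes = 69 minutes.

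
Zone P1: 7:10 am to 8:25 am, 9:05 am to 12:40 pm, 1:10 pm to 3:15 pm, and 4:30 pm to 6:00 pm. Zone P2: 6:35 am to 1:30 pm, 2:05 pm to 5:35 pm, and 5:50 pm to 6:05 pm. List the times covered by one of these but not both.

A but not B: 1:30 pm-2:05 pm, 5:35 pm-5:50 pm.
B but not A: 6:35 am-7:10 am, 8:25 am-9:05 am, 12:40 pm-1:10 pm, 3:15 pm-4:30 pm, 6:00 pm-6:05 pm.
Combining gives A △ B.

6:35 am-7:10 am, 8:25 am-9:05 am, 12:40 pm-1:10 pm, 1:30 pm-2:05 pm, 3:15 pm-4:30 pm, 5:35 pm-5:50 pm, 6:00 pm-6:05 pm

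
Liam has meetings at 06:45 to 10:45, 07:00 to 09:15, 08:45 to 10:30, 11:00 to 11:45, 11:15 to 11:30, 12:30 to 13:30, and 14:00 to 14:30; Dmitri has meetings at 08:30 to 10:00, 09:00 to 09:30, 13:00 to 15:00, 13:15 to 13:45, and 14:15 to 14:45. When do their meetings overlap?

08:30–10:00, 13:00–13:30, 14:00–14:30

Merge the first list: 06:45–10:45, 11:00–11:45, 12:30–13:30, 14:00–14:30.
Merge the second list: 08:30–10:00, 13:00–15:00.
06:45–10:45 overlaps B on 08:30–10:00.
11:00–11:45 falls entirely outside B.
12:30–13:30 overlaps B on 13:00–13:30.
14:00–14:30 overlaps B on 14:00–14:30.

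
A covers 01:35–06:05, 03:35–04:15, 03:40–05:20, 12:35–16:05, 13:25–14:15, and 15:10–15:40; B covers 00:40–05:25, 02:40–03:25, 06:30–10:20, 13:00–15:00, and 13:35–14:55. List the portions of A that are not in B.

05:25–06:05, 12:35–13:00, 15:00–16:05

Merge the first list: 01:35–06:05, 12:35–16:05.
Merge the second list: 00:40–05:25, 06:30–10:20, 13:00–15:00.
01:35–06:05 minus B → 05:25–06:05.
12:35–16:05 minus B → 12:35–13:00, 15:00–16:05.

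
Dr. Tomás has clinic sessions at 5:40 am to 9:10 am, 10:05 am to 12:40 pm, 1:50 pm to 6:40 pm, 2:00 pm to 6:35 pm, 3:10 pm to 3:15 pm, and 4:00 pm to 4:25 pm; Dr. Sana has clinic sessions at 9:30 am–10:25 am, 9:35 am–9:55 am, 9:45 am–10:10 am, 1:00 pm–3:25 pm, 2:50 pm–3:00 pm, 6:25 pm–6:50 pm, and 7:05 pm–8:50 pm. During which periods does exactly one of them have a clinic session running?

First set merges to 5:40 am–9:10 am, 10:05 am–12:40 pm, 1:50 pm–6:40 pm.
Second set merges to 9:30 am–10:25 am, 1:00 pm–3:25 pm, 6:25 pm–6:50 pm, 7:05 pm–8:50 pm.
Only in the first: 5:40 am–9:10 am, 10:25 am–12:40 pm, 3:25 pm–6:25 pm.
Only in the second: 9:30 am–10:05 am, 1:00 pm–1:50 pm, 6:40 pm–6:50 pm, 7:05 pm–8:50 pm.
Together these are the periods covered by exactly one.

5:40 am–9:10 am, 9:30 am–10:05 am, 10:25 am–12:40 pm, 1:00 pm–1:50 pm, 3:25 pm–6:25 pm, 6:40 pm–6:50 pm, 7:05 pm–8:50 pm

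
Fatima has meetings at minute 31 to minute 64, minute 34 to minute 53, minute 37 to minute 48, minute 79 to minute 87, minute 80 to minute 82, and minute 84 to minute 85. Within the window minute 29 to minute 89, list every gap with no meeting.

After merging, the occupied span is minute 31 to minute 64, minute 79 to minute 87.
Uncovered inside minute 29 to minute 89: minute 29 to minute 31, minute 64 to minute 79, minute 87 to minute 89.

minute 29 to minute 31, minute 64 to minute 79, minute 87 to minute 89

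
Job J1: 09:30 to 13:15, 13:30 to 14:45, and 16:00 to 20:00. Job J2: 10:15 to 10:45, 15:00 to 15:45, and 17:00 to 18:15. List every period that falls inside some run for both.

10:15–10:45, 17:00–18:15

09:30–13:15 overlaps B on 10:15–10:45.
13:30–14:45 falls entirely outside B.
16:00–20:00 overlaps B on 17:00–18:15.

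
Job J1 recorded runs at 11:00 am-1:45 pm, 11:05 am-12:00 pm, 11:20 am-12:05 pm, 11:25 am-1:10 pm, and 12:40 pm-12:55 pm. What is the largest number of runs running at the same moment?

Sweep endpoints in order; track running count of active intervals.
Peak of 4 reached at 11:25 am.

4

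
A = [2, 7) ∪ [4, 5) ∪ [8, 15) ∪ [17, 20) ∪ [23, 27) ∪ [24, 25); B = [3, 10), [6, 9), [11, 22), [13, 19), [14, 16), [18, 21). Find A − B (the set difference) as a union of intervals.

First set merges to [2, 7), [8, 15), [17, 20), [23, 27).
Second set merges to [3, 10), [11, 22).
[2, 7) \ B = [2, 3).
[8, 15) \ B = [10, 11).
[17, 20): entirely removed.
[23, 27): nothing removed.

[2, 3) ∪ [10, 11) ∪ [23, 27)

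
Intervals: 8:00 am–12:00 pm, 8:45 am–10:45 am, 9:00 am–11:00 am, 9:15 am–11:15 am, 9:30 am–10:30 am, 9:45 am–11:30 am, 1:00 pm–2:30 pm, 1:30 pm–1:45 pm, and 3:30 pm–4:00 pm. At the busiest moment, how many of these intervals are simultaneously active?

Sweep endpoints in order; track running count of active intervals.
Peak of 6 reached at 9:45 am.

6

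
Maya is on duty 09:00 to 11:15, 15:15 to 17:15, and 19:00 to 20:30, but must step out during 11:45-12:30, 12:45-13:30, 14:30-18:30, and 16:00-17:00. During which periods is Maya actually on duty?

B, merged: 11:45–12:30, 12:45–13:30, 14:30–18:30.
09:00–11:15: no B overlap → unchanged.
15:15–17:15: fully covered by B → removed.
19:00–20:30: no B overlap → unchanged.

09:00–11:15, 19:00–20:30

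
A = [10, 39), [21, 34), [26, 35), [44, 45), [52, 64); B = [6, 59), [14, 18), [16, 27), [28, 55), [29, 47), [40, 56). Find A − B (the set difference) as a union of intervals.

[59, 64)

First set merges to [10, 39), [44, 45), [52, 64).
Second set merges to [6, 59).
[10, 39) lies entirely inside B → drops out.
[44, 45) lies entirely inside B → drops out.
[52, 64) with B removed leaves [59, 64).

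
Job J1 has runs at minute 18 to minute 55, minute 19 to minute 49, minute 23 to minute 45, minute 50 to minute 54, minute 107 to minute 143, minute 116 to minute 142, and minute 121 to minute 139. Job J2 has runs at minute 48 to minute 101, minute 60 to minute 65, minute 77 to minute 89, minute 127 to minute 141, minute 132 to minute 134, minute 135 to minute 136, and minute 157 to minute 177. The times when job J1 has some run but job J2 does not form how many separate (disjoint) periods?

3

A, merged: minute 18 to minute 55, minute 107 to minute 143.
B, merged: minute 48 to minute 101, minute 127 to minute 141, minute 157 to minute 177.
A \ B = minute 18 to minute 48, minute 107 to minute 127, minute 141 to minute 143.
That is 3 disjoint pieces.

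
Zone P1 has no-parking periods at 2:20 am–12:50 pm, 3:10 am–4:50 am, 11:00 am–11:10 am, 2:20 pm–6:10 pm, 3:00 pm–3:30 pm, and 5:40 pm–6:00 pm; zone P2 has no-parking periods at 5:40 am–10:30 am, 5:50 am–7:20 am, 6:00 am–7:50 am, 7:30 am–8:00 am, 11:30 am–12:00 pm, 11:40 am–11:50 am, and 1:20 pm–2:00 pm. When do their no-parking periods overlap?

A, merged: 2:20 am-12:50 pm, 2:20 pm-6:10 pm.
B, merged: 5:40 am-10:30 am, 11:30 am-12:00 pm, 1:20 pm-2:00 pm.
2:20 am-12:50 pm overlaps B on 5:40 am-10:30 am, 11:30 am-12:00 pm.
2:20 pm-6:10 pm falls entirely outside B.

5:40 am-10:30 am, 11:30 am-12:00 pm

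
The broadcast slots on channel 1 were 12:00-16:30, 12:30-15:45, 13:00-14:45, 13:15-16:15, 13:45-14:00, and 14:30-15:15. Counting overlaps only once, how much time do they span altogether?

Merged: 12:00-16:30.
Length: 4 h 30 min.

4 h 30 min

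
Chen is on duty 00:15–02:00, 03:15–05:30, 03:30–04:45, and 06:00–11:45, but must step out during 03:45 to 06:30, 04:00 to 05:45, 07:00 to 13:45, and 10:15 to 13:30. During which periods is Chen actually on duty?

Merge the first list: 00:15–02:00, 03:15–05:30, 06:00–11:45.
Merge the second list: 03:45–06:30, 07:00–13:45.
00:15–02:00: nothing removed.
03:15–05:30 \ B = 03:15–03:45.
06:00–11:45 \ B = 06:30–07:00.

00:15–02:00, 03:15–03:45, 06:30–07:00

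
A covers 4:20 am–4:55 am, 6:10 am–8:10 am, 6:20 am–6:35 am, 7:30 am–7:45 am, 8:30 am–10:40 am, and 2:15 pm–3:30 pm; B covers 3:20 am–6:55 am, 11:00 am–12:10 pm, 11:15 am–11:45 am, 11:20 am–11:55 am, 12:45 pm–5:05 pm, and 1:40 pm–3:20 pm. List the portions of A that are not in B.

First set merges to 4:20 am-4:55 am, 6:10 am-8:10 am, 8:30 am-10:40 am, 2:15 pm-3:30 pm.
Second set merges to 3:20 am-6:55 am, 11:00 am-12:10 pm, 12:45 pm-5:05 pm.
4:20 am-4:55 am: entirely removed.
6:10 am-8:10 am \ B = 6:55 am-8:10 am.
8:30 am-10:40 am: nothing removed.
2:15 pm-3:30 pm: entirely removed.

6:55 am-8:10 am, 8:30 am-10:40 am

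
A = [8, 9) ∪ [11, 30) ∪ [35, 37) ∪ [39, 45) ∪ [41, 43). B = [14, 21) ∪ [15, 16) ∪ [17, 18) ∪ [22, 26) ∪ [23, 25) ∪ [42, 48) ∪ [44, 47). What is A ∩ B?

[14, 21) ∪ [22, 26) ∪ [42, 45)

A, merged: [8, 9), [11, 30), [35, 37), [39, 45).
B, merged: [14, 21), [22, 26), [42, 48).
[8, 9) falls entirely outside B.
[11, 30) overlaps B on [14, 21), [22, 26).
[35, 37) falls entirely outside B.
[39, 45) overlaps B on [42, 45).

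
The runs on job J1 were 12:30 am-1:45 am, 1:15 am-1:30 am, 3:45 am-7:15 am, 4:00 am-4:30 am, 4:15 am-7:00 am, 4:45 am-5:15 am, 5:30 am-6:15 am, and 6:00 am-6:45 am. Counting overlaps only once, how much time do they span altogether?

4 h 45 min

Merged: 12:30 am–1:45 am, 3:45 am–7:15 am.
Lengths: 1 h 15 min + 3 h 30 min = 4 h 45 min.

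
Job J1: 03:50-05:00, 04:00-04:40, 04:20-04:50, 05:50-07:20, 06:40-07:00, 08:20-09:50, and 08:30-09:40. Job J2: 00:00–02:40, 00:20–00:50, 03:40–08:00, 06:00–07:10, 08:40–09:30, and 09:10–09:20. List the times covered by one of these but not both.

A, merged: 03:50–05:00, 05:50–07:20, 08:20–09:50.
B, merged: 00:00–02:40, 03:40–08:00, 08:40–09:30.
A \ B = 08:20–08:40, 09:30–09:50.
B \ A = 00:00–02:40, 03:40–03:50, 05:00–05:50, 07:20–08:00.
Union of the two gives the symmetric difference.

00:00–02:40, 03:40–03:50, 05:00–05:50, 07:20–08:00, 08:20–08:40, 09:30–09:50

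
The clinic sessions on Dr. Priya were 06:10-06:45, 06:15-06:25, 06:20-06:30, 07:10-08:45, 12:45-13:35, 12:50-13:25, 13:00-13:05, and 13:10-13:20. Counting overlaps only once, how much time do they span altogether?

Merged: 06:10-06:45, 07:10-08:45, 12:45-13:35.
Lengths: 35 min + 1 h 35 min + 50 min = 3 h.

3 h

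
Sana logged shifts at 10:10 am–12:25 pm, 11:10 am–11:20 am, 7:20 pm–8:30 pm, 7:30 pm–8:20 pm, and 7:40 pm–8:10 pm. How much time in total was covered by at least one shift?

Merged: 10:10 am–12:25 pm, 7:20 pm–8:30 pm.
Lengths: 2 h 15 min + 1 h 10 min = 3 h 25 min.

3 h 25 min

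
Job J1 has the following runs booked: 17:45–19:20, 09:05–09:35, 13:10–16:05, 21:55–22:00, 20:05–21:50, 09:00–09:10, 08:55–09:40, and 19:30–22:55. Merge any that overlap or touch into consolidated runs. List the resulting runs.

Sort by start: 08:55–09:40, 09:00–09:10, 09:05–09:35, 13:10–16:05, 17:45–19:20, 19:30–22:55, 20:05–21:50, 21:55–22:00.
09:00–09:10 overlaps/touches 08:55–09:40 → extend to 08:55–09:40.
09:05–09:35 overlaps/touches 08:55–09:40 → extend to 08:55–09:40.
13:10–16:05 is disjoint → start new block.
17:45–19:20 is disjoint → start new block.
19:30–22:55 is disjoint → start new block.
20:05–21:50 overlaps/touches 19:30–22:55 → extend to 19:30–22:55.
21:55–22:00 overlaps/touches 19:30–22:55 → extend to 19:30–22:55.

08:55–09:40, 13:10–16:05, 17:45–19:20, 19:30–22:55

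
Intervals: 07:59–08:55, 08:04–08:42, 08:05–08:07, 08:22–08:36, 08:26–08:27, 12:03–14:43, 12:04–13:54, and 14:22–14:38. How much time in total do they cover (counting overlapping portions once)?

Merged: 07:59–08:55, 12:03–14:43.
Lengths: 56 min + 2 h 40 min = 3 h 36 min.

3 h 36 min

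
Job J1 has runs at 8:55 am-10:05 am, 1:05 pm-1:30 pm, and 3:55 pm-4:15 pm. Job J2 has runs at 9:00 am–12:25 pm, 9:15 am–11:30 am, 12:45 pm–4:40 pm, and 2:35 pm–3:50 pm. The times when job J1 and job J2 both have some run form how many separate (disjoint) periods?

Second set merges to 9:00 am-12:25 pm, 12:45 pm-4:40 pm.
A ∩ B = 9:00 am-10:05 am, 1:05 pm-1:30 pm, 3:55 pm-4:15 pm.
That is 3 disjoint pieces.

3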